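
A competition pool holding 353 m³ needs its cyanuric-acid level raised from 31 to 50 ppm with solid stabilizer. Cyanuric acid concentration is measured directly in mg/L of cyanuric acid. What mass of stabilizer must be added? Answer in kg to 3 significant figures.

Volume: 353 m³ = 353,000 L.
CYA to add: (50 − 31) = 19 mg/L × 353,000 L = 6707 g cyanuric acid.

6.71 kg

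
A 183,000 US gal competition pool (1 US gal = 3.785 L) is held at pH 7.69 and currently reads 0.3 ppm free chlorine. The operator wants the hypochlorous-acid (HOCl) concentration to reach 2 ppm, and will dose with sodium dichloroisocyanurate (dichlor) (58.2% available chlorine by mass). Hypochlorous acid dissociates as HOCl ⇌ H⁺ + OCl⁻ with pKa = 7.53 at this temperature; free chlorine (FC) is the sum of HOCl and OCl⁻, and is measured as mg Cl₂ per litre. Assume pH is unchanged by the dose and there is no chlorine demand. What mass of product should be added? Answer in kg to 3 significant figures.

5.46 kg

Volume: 183,000 US gal × 3.785 L/gal = 692,655 L.
[OCl⁻]/[HOCl] = 10^(pH − pKa) = 10^(7.69 − 7.53) = 1.445; fraction as HOCl = 1/(1 + 1.445) = 0.4089.
Free chlorine required for 2 ppm HOCl: 2 / 0.4089 = 4.891 ppm.
FC to add: 4.891 − 0.3 = 4.591 mg/L as Cl₂.
Cl₂ equivalent: 4.591 mg/L × 692,655 L = 3180 g.
Product at 58.2% available Cl: 3180 / 0.582 = 5464 g.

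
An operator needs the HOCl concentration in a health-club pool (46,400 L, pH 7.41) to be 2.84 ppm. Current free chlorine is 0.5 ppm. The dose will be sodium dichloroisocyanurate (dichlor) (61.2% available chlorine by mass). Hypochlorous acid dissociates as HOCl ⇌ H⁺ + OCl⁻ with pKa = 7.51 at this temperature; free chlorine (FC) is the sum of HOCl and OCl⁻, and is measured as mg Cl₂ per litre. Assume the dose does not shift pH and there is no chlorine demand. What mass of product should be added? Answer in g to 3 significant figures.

[OCl⁻]/[HOCl] = 10^(pH − pKa) = 10^(7.41 − 7.51) = 0.7943; fraction as HOCl = 1/(1 + 0.7943) = 0.5573.
Free chlorine required for 2.84 ppm HOCl: 2.84 / 0.5573 = 5.096 ppm.
FC to add: 5.096 − 0.5 = 4.596 mg/L as Cl₂.
Cl₂ equivalent: 4.596 mg/L × 46,400 L = 213.2 g.
Product at 61.2% available Cl: 213.2 / 0.612 = 348.4 g.

348 g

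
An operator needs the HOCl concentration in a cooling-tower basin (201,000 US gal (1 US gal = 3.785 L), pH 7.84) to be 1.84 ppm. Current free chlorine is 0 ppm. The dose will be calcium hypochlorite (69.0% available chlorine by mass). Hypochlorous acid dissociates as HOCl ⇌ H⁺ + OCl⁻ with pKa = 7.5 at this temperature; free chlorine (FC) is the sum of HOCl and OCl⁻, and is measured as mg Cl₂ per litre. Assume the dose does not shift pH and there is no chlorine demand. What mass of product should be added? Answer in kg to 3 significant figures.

6.47 kg

Volume: 201,000 US gal × 3.785 L/gal = 760,785 L.
[OCl⁻]/[HOCl] = 10^(pH − pKa) = 10^(7.84 − 7.5) = 2.188; fraction as HOCl = 1/(1 + 2.188) = 0.3137.
Free chlorine required for 1.84 ppm HOCl: 1.84 / 0.3137 = 5.865 ppm.
FC to add: 5.865 − 0 = 5.865 mg/L as Cl₂.
Cl₂ equivalent: 5.865 mg/L × 760,785 L = 4462 g.
Product at 69.0% available Cl: 4462 / 0.69 = 6467 g.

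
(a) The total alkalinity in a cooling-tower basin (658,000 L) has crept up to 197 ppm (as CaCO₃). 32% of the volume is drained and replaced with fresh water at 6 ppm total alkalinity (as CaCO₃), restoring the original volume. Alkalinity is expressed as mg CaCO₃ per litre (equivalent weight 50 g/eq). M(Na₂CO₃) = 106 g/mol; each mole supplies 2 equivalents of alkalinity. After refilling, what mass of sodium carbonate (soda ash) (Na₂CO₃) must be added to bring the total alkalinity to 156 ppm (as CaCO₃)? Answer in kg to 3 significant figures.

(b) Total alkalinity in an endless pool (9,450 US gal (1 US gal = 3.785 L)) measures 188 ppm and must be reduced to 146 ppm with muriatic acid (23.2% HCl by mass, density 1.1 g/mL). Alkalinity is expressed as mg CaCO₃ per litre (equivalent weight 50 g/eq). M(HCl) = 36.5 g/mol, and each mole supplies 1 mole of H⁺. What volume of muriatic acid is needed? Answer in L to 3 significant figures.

(a) 14.0 kg; (b) 4.30 L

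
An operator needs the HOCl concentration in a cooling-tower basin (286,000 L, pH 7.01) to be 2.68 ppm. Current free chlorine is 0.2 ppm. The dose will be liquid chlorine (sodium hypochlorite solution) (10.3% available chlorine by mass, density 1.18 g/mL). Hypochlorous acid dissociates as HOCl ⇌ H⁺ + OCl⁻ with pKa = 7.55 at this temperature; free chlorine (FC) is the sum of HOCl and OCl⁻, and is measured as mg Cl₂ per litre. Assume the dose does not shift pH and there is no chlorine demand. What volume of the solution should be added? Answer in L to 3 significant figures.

7.65 L

[OCl⁻]/[HOCl] = 10^(pH − pKa) = 10^(7.01 − 7.55) = 0.2884; fraction as HOCl = 1/(1 + 0.2884) = 0.7762.
Free chlorine required for 2.68 ppm HOCl: 2.68 / 0.7762 = 3.453 ppm.
FC to add: 3.453 − 0.2 = 3.253 mg/L as Cl₂.
Cl₂ equivalent: 3.253 mg/L × 286,000 L = 930.3 g.
Product at 10.3% available Cl: 930.3 / 0.103 = 9032 g.
Volume: 9032 g ÷ 1.18 g/mL = 7655 mL.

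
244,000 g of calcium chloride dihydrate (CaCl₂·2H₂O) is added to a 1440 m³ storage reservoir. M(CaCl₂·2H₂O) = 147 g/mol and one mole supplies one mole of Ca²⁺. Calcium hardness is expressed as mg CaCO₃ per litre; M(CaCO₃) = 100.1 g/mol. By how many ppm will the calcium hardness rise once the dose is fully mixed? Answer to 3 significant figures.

115 ppm

Volume: 1440 m³ = 1,440,000 L.
Moles of Ca²⁺: 244,000 g ÷ 147 g/mol = 1660 mol.
As CaCO₃: 1660 mol × 100.1 g/mol = 166,200 g.
Rise: 166,200 g / 1,440,000 L × 1000 = 115.4 mg/L.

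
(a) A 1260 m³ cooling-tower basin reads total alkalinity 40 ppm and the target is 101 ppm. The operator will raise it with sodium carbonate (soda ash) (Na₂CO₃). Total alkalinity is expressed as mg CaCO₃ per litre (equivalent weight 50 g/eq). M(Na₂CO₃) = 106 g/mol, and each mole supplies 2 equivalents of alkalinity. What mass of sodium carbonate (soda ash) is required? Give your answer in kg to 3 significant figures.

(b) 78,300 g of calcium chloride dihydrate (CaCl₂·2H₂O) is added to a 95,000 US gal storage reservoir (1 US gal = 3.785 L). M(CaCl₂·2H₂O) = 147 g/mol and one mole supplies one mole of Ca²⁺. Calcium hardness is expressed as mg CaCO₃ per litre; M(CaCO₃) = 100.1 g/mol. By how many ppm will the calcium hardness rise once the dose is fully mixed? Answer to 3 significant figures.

(a) 81.5 kg; (b) 148 ppm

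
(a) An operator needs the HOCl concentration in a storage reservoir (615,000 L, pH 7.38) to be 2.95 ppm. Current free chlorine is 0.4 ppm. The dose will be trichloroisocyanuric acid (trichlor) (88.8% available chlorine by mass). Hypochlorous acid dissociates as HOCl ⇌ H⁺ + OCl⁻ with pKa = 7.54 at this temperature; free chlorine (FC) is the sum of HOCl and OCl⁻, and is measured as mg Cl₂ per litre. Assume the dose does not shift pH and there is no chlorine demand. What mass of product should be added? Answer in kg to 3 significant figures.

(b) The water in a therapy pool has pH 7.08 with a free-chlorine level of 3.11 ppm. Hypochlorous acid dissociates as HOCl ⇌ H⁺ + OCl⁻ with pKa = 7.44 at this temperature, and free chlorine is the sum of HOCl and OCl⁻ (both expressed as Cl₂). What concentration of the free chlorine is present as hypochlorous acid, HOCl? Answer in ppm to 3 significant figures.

(a) 3.18 kg; (b) 2.16 ppm

(a) [OCl⁻]/[HOCl] = 10^(pH − pKa) = 10^(7.38 − 7.54) = 0.6918; fraction as HOCl = 1/(1 + 0.6918) = 0.5911.
(a) Free chlorine required for 2.95 ppm HOCl: 2.95 / 0.5911 = 4.991 ppm.
(a) FC to add: 4.991 − 0.4 = 4.591 mg/L as Cl₂.
(a) Cl₂ equivalent: 4.591 mg/L × 615,000 L = 2823 g.
(a) Product at 88.8% available Cl: 2823 / 0.888 = 3180 g.

(b) [OCl⁻]/[HOCl] = 10^(pH − pKa) = 10^(7.08 − 7.44) = 10^-0.36 = 0.4365.
(b) Fraction as HOCl = 1 / (1 + 0.4365) = 0.6961.
(b) HOCl = 0.6961 × 3.11 ppm = 2.165 ppm.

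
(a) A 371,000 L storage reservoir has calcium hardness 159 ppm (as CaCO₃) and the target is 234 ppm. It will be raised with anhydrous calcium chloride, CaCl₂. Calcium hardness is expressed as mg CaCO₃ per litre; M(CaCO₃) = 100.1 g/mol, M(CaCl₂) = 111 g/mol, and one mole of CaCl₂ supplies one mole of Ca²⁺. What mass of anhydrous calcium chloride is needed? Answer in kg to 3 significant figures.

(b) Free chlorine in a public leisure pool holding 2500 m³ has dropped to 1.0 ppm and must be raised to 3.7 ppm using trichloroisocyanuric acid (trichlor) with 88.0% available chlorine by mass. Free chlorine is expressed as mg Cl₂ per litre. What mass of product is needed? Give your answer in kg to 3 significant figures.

(a) Hardness to add: (234 − 159) = 75 mg/L as CaCO₃ × 371,000 L = 27,820 g as CaCO₃.
(a) Moles of Ca²⁺ (1 mol Ca²⁺ ≡ 1 mol CaCO₃): 27,820 / 100.1 g/mol = 278 mol.
(a) Mass of CaCl₂: 278 × 111 = 30,850 g.

(b) Volume: 2500 m³ = 2,500,000 L.
(b) Chlorine deficit: 3.7 − 1.0 = 2.7 ppm = 2.7 mg/L as Cl₂.
(b) Cl₂ equivalent needed: 2.7 mg/L × 2,500,000 L = 6,750,000 mg = 6750 g.
(b) Product at 88.0% available chlorine: 6750 / 0.88 = 7670 g.

(a) 30.9 kg; (b) 7.67 kg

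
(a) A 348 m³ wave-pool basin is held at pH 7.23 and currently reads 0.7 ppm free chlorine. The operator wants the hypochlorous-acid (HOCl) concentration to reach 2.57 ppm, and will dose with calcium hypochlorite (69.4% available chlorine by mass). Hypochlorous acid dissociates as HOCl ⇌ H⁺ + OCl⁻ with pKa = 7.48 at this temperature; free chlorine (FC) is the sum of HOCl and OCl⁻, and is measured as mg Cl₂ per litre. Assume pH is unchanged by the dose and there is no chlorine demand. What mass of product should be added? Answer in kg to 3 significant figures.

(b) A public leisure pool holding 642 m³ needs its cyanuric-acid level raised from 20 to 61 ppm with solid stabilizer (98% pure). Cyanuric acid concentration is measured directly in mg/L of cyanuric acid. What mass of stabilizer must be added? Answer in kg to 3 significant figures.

(a) 1.66 kg; (b) 26.9 kg

(a) Volume: 348 m³ = 348,000 L.
(a) [OCl⁻]/[HOCl] = 10^(pH − pKa) = 10^(7.23 − 7.48) = 0.5623; fraction as HOCl = 1/(1 + 0.5623) = 0.6401.
(a) Free chlorine required for 2.57 ppm HOCl: 2.57 / 0.6401 = 4.015 ppm.
(a) FC to add: 4.015 − 0.7 = 3.315 mg/L as Cl₂.
(a) Cl₂ equivalent: 3.315 mg/L × 348,000 L = 1154 g.
(a) Product at 69.4% available Cl: 1154 / 0.694 = 1662 g.

(b) Volume: 642 m³ = 642,000 L.
(b) CYA to add: (61 − 20) = 41 mg/L × 642,000 L = 26,320 g cyanuric acid.
(b) At 98% purity: 26,320 / 0.98 = 26,860 g product.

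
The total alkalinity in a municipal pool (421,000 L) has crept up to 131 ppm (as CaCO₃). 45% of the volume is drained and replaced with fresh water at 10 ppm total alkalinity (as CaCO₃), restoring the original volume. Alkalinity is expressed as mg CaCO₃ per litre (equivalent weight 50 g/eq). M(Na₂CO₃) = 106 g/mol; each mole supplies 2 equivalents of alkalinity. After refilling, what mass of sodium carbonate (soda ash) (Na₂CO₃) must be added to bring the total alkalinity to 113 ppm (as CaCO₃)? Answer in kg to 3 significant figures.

After draining 45% and refilling: 131 × 0.55 + 10 × 0.45 = 76.55 ppm.
Deficit to target: 113 − 76.55 = 36.45 mg/L.
As CaCO₃: 36.45 mg/L × 421,000 L = 15,350 g; ÷ 50 g/eq ÷ 2 = 153.5 mol Na₂CO₃.
Mass: 153.5 × 106 = 16,270 g.

16.3 kg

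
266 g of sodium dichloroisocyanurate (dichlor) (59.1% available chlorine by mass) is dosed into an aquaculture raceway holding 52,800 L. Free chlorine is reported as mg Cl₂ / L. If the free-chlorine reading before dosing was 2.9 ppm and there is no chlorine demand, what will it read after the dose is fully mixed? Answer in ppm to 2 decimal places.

5.88 ppm

Available chlorine delivered: 266 g × 0.591 = 157.2 g as Cl₂.
Concentration rise: 157.2 g / 52,800 L = 2.977 mg/L = 2.98 ppm.
Final FC: 2.9 + 2.98 = 5.88 ppm.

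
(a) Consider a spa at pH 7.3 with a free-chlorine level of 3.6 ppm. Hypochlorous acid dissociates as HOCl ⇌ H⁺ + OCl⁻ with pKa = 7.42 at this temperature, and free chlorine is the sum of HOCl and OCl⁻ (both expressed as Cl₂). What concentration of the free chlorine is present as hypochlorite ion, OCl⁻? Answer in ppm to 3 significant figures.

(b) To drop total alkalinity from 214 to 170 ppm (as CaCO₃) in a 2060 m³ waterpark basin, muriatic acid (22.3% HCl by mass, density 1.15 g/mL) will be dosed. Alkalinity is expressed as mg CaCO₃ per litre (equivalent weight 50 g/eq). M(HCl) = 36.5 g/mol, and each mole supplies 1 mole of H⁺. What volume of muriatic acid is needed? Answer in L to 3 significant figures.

(a) [OCl⁻]/[HOCl] = 10^(pH − pKa) = 10^(7.3 − 7.42) = 10^-0.12 = 0.7586.
(a) Fraction as HOCl = 1 / (1 + 0.7586) = 0.5686.
(a) OCl⁻ = (1 − 0.5686) × 3.6 ppm = 1.553 ppm.

(b) Volume: 2060 m³ = 2,060,000 L.
(b) Alkalinity to neutralize: (214 − 170) = 44 mg/L as CaCO₃ × 2,060,000 L = 90,640 g as CaCO₃.
(b) Equivalents of H⁺ required: 90,640 ÷ 50 g/eq = 1813 eq = 1813 mol HCl.
(b) Mass of HCl: 1813 × 36.5 = 66,170 g.
(b) Mass of 22.3% solution: 66,170 / 0.223 = 296,700 g.
(b) Volume: 296,700 g ÷ 1.15 g/mL = 258,000 mL.

(a) 1.55 ppm; (b) 258 L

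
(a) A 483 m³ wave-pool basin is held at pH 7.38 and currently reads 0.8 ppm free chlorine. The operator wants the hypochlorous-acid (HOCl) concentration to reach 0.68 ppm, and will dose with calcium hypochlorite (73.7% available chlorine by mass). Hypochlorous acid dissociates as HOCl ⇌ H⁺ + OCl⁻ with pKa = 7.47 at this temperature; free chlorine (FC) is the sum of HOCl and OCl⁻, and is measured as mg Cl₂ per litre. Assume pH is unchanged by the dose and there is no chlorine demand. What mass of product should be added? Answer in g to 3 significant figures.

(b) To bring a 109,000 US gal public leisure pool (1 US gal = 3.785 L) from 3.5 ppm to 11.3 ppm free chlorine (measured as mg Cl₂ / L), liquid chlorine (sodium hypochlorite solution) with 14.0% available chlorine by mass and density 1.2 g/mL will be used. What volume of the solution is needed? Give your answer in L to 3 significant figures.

(a) 284 g; (b) 19.2 L

(a) Volume: 483 m³ = 483,000 L.
(a) [OCl⁻]/[HOCl] = 10^(pH − pKa) = 10^(7.38 − 7.47) = 0.8128; fraction as HOCl = 1/(1 + 0.8128) = 0.5516.
(a) Free chlorine required for 0.68 ppm HOCl: 0.68 / 0.5516 = 1.233 ppm.
(a) FC to add: 1.233 − 0.8 = 0.4327 mg/L as Cl₂.
(a) Cl₂ equivalent: 0.4327 mg/L × 483,000 L = 209 g.
(a) Product at 73.7% available Cl: 209 / 0.737 = 283.6 g.

(b) Volume: 109,000 US gal × 3.785 L/gal = 412,565 L.
(b) Chlorine deficit: 11.3 − 3.5 = 7.8 ppm = 7.8 mg/L as Cl₂.
(b) Cl₂ equivalent needed: 7.8 mg/L × 412,565 L = 3,218,000 mg = 3218 g.
(b) Product at 14.0% available chlorine: 3218 / 0.14 = 22,990 g.
(b) Volume at density 1.2 g/mL: 22,990 g ÷ 1.2 g/mL = 19,150 mL.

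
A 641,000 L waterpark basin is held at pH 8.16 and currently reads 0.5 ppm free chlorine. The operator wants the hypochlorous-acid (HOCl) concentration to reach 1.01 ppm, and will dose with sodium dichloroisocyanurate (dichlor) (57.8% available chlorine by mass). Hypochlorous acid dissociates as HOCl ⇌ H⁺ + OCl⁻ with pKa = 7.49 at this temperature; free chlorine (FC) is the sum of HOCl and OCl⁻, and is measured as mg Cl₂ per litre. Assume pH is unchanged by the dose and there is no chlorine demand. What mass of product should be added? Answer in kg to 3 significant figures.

[OCl⁻]/[HOCl] = 10^(pH − pKa) = 10^(8.16 − 7.49) = 4.677; fraction as HOCl = 1/(1 + 4.677) = 0.1761.
Free chlorine required for 1.01 ppm HOCl: 1.01 / 0.1761 = 5.734 ppm.
FC to add: 5.734 − 0.5 = 5.234 mg/L as Cl₂.
Cl₂ equivalent: 5.234 mg/L × 641,000 L = 3355 g.
Product at 57.8% available Cl: 3355 / 0.578 = 5805 g.

5.80 kg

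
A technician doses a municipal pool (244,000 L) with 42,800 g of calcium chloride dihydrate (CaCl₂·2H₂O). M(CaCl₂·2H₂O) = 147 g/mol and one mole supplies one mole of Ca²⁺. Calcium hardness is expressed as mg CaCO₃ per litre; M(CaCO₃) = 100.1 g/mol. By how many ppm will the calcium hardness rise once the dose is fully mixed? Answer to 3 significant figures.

119 ppm

Moles of Ca²⁺: 42,800 g ÷ 147 g/mol = 291.2 mol.
As CaCO₃: 291.2 mol × 100.1 g/mol = 29,140 g.
Rise: 29,140 g / 244,000 L × 1000 = 119.4 mg/L.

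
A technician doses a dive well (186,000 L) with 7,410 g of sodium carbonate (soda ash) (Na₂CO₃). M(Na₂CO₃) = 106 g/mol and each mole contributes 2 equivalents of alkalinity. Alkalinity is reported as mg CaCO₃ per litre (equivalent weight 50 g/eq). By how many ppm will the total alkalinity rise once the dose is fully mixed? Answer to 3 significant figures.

37.6 ppm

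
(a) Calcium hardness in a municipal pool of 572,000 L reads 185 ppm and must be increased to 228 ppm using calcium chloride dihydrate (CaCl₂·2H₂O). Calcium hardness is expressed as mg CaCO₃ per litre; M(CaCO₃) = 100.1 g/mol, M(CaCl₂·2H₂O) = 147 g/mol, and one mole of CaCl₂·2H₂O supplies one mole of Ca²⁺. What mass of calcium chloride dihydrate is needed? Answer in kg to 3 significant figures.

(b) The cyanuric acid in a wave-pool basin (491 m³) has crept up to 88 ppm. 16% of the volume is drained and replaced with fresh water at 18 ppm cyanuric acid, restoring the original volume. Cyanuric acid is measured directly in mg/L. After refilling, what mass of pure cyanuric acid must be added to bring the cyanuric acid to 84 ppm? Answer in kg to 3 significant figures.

(a) 36.1 kg; (b) 3.54 kg

(a) Hardness to add: (228 − 185) = 43 mg/L as CaCO₃ × 572,000 L = 24,600 g as CaCO₃.
(a) Moles of Ca²⁺ (1 mol Ca²⁺ ≡ 1 mol CaCO₃): 24,600 / 100.1 g/mol = 245.7 mol.
(a) Mass of CaCl₂·2H₂O: 245.7 × 147 = 36,120 g.

(b) Volume: 491 m³ = 491,000 L.
(b) After draining 16% and refilling: 88 × 0.84 + 18 × 0.16 = 76.8 ppm.
(b) Deficit to target: 84 − 76.8 = 7.2 mg/L.
(b) Mass: 7.2 mg/L × 491,000 L = 3535 g cyanuric acid.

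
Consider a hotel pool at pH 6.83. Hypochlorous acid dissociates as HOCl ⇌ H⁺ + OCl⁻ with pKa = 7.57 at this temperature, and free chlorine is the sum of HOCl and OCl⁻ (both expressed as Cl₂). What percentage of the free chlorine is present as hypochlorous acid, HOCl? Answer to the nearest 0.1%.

84.6%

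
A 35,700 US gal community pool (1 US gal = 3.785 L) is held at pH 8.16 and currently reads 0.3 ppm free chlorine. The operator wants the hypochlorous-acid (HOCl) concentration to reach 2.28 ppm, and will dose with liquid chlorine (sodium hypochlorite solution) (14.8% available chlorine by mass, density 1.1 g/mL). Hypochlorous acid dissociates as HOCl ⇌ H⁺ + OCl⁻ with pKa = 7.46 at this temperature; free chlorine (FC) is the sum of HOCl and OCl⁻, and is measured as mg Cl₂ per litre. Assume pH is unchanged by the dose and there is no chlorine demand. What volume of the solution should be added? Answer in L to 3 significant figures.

11.1 L

Volume: 35,700 US gal × 3.785 L/gal = 135,124 L.
[OCl⁻]/[HOCl] = 10^(pH − pKa) = 10^(8.16 − 7.46) = 5.012; fraction as HOCl = 1/(1 + 5.012) = 0.1663.
Free chlorine required for 2.28 ppm HOCl: 2.28 / 0.1663 = 13.71 ppm.
FC to add: 13.71 − 0.3 = 13.41 mg/L as Cl₂.
Cl₂ equivalent: 13.41 mg/L × 135,124 L = 1812 g.
Product at 14.8% available Cl: 1812 / 0.148 = 12,240 g.
Volume: 12,240 g ÷ 1.1 g/mL = 11,130 mL.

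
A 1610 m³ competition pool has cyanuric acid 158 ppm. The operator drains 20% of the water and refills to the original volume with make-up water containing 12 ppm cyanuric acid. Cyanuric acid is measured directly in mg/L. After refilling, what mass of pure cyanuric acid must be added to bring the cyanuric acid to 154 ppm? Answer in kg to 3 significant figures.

40.6 kg

Volume: 1610 m³ = 1,610,000 L.
After draining 20% and refilling: 158 × 0.80 + 12 × 0.20 = 128.8 ppm.
Deficit to target: 154 − 128.8 = 25.2 mg/L.
Mass: 25.2 mg/L × 1,610,000 L = 40,570 g cyanuric acid.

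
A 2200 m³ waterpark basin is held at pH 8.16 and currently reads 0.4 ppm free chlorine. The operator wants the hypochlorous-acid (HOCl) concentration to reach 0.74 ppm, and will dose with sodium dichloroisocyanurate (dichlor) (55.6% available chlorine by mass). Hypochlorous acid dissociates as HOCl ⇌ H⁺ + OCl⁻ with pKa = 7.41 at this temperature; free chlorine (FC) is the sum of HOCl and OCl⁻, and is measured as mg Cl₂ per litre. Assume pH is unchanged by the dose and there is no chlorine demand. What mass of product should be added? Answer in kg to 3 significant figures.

17.8 kg

Volume: 2200 m³ = 2,200,000 L.
[OCl⁻]/[HOCl] = 10^(pH − pKa) = 10^(8.16 − 7.41) = 5.623; fraction as HOCl = 1/(1 + 5.623) = 0.151.
Free chlorine required for 0.74 ppm HOCl: 0.74 / 0.151 = 4.901 ppm.
FC to add: 4.901 − 0.4 = 4.501 mg/L as Cl₂.
Cl₂ equivalent: 4.501 mg/L × 2,200,000 L = 9903 g.
Product at 55.6% available Cl: 9903 / 0.556 = 17,810 g.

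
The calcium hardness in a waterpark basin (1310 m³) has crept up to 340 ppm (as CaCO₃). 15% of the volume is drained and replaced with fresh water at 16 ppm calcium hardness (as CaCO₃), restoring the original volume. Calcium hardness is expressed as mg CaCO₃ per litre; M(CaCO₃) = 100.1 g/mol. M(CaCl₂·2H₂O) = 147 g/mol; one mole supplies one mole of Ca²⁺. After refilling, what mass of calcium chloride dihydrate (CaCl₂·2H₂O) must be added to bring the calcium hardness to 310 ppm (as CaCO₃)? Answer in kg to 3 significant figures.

Volume: 1310 m³ = 1,310,000 L.
After draining 15% and refilling: 340 × 0.85 + 16 × 0.15 = 291.4 ppm.
Deficit to target: 310 − 291.4 = 18.6 mg/L.
As CaCO₃: 18.6 mg/L × 1,310,000 L = 24,370 g; ÷ 100.1 = 243.4 mol Ca²⁺.
Mass: 243.4 × 147 = 35,780 g.

35.8 kg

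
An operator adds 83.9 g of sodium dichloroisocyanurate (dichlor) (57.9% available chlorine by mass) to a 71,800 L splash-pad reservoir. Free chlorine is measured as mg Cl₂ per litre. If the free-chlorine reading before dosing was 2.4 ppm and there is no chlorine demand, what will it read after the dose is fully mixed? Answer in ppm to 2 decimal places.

Available chlorine delivered: 83.9 g × 0.579 = 48.58 g as Cl₂.
Concentration rise: 48.58 g / 71,800 L = 0.6766 mg/L = 0.68 ppm.
Final FC: 2.4 + 0.68 = 3.08 ppm.

3.08 ppm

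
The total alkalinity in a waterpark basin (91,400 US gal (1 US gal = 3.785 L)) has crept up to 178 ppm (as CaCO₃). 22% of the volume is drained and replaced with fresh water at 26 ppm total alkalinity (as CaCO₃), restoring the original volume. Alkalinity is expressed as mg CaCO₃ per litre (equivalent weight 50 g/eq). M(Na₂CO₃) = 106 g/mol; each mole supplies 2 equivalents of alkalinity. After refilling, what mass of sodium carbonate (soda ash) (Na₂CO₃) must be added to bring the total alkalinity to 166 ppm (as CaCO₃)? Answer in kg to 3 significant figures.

7.86 kg

Volume: 91,400 US gal × 3.785 L/gal = 345,949 L.
After draining 22% and refilling: 178 × 0.78 + 26 × 0.22 = 144.56 ppm.
Deficit to target: 166 − 144.56 = 21.44 mg/L.
As CaCO₃: 21.44 mg/L × 345,949 L = 7417 g; ÷ 50 g/eq ÷ 2 = 74.17 mol Na₂CO₃.
Mass: 74.17 × 106 = 7862 g.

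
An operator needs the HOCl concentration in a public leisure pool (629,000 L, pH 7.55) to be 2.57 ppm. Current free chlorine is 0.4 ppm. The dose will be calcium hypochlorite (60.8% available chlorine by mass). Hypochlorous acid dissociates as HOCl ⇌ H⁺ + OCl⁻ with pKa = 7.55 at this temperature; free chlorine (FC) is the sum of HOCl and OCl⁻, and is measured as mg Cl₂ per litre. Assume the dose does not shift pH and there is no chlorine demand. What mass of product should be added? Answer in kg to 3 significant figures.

4.90 kg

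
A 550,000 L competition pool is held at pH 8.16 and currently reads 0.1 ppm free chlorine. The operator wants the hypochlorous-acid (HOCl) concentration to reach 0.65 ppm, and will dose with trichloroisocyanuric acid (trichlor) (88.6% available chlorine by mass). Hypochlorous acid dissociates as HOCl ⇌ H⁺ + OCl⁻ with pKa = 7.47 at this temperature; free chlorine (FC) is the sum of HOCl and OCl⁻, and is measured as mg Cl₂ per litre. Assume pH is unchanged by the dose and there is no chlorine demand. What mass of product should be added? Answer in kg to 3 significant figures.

2.32 kg

[OCl⁻]/[HOCl] = 10^(pH − pKa) = 10^(8.16 − 7.47) = 4.898; fraction as HOCl = 1/(1 + 4.898) = 0.1696.
Free chlorine required for 0.65 ppm HOCl: 0.65 / 0.1696 = 3.834 ppm.
FC to add: 3.834 − 0.1 = 3.734 mg/L as Cl₂.
Cl₂ equivalent: 3.734 mg/L × 550,000 L = 2053 g.
Product at 88.6% available Cl: 2053 / 0.886 = 2318 g.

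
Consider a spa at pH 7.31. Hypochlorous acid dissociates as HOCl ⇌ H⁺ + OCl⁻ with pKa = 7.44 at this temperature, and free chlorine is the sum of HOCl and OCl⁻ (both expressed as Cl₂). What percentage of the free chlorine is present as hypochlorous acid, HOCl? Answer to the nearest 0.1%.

[OCl⁻]/[HOCl] = 10^(pH − pKa) = 10^(7.31 − 7.44) = 10^-0.13 = 0.7413.
Fraction as HOCl = 1 / (1 + 0.7413) = 0.5743.

57.4%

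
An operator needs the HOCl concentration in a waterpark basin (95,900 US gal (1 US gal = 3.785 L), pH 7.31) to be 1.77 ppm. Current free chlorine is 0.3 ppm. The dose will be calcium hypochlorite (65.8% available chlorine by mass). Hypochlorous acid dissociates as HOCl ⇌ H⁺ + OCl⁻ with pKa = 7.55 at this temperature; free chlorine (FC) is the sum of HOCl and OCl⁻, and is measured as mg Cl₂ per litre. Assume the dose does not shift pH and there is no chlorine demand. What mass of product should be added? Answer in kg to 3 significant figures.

Volume: 95,900 US gal × 3.785 L/gal = 362,982 L.
[OCl⁻]/[HOCl] = 10^(pH − pKa) = 10^(7.31 − 7.55) = 0.5754; fraction as HOCl = 1/(1 + 0.5754) = 0.6347.
Free chlorine required for 1.77 ppm HOCl: 1.77 / 0.6347 = 2.789 ppm.
FC to add: 2.789 − 0.3 = 2.489 mg/L as Cl₂.
Cl₂ equivalent: 2.489 mg/L × 362,982 L = 903.3 g.
Product at 65.8% available Cl: 903.3 / 0.658 = 1373 g.

1.37 kg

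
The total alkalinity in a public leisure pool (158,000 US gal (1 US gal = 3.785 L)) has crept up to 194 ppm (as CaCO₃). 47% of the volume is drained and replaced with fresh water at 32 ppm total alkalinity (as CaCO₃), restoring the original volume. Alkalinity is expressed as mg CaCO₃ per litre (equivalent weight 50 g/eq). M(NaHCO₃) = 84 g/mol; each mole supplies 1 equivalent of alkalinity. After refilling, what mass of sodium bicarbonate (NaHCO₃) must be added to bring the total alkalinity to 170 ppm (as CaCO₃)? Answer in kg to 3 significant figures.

Volume: 158,000 US gal × 3.785 L/gal = 598,030 L.
After draining 47% and refilling: 194 × 0.53 + 32 × 0.47 = 117.86 ppm.
Deficit to target: 170 − 117.86 = 52.14 mg/L.
As CaCO₃: 52.14 mg/L × 598,030 L = 31,180 g; ÷ 50 g/eq ÷ 1 = 623.6 mol NaHCO₃.
Mass: 623.6 × 84 = 52,380 g.

52.4 kg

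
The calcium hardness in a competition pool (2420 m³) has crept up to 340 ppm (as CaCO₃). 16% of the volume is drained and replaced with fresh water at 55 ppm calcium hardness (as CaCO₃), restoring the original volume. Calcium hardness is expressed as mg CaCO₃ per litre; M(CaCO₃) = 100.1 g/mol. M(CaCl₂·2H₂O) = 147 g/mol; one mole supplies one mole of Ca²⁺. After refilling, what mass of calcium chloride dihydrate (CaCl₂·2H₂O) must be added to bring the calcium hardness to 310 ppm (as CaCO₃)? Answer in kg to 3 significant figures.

55.4 kg

Volume: 2420 m³ = 2,420,000 L.
After draining 16% and refilling: 340 × 0.84 + 55 × 0.16 = 294.4 ppm.
Deficit to target: 310 − 294.4 = 15.6 mg/L.
As CaCO₃: 15.6 mg/L × 2,420,000 L = 37,750 g; ÷ 100.1 = 377.1 mol Ca²⁺.
Mass: 377.1 × 147 = 55,440 g.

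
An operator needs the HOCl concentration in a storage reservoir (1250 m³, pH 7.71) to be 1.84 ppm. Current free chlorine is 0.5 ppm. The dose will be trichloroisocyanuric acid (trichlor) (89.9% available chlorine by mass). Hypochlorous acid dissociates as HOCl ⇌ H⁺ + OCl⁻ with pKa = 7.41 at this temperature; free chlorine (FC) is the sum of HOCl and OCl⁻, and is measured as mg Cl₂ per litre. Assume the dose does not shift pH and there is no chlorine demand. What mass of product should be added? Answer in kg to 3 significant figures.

Volume: 1250 m³ = 1,250,000 L.
[OCl⁻]/[HOCl] = 10^(pH − pKa) = 10^(7.71 − 7.41) = 1.995; fraction as HOCl = 1/(1 + 1.995) = 0.3339.
Free chlorine required for 1.84 ppm HOCl: 1.84 / 0.3339 = 5.511 ppm.
FC to add: 5.511 − 0.5 = 5.011 mg/L as Cl₂.
Cl₂ equivalent: 5.011 mg/L × 1,250,000 L = 6264 g.
Product at 89.9% available Cl: 6264 / 0.899 = 6968 g.

6.97 kg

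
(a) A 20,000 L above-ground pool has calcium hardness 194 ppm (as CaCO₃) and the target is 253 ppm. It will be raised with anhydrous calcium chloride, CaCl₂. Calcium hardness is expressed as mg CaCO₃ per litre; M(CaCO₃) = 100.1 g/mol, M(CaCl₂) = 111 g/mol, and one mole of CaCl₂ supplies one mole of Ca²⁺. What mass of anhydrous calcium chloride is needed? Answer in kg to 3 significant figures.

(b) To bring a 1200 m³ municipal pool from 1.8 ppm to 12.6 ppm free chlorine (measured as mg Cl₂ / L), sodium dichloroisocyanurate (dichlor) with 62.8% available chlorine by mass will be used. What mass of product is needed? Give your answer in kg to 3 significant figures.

(a) Hardness to add: (253 − 194) = 59 mg/L as CaCO₃ × 20,000 L = 1180 g as CaCO₃.
(a) Moles of Ca²⁺ (1 mol Ca²⁺ ≡ 1 mol CaCO₃): 1180 / 100.1 g/mol = 11.79 mol.
(a) Mass of CaCl₂: 11.79 × 111 = 1308 g.

(b) Volume: 1200 m³ = 1,200,000 L.
(b) Chlorine deficit: 12.6 − 1.8 = 10.8 ppm = 10.8 mg/L as Cl₂.
(b) Cl₂ equivalent needed: 10.8 mg/L × 1,200,000 L = 12,960,000 mg = 12,960 g.
(b) Product at 62.8% available chlorine: 12,960 / 0.628 = 20,640 g.

(a) 1.31 kg; (b) 20.6 kg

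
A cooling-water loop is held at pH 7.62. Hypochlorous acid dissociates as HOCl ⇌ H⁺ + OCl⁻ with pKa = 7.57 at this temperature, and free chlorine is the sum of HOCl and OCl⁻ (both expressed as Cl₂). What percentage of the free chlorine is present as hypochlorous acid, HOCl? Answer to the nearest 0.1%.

[OCl⁻]/[HOCl] = 10^(pH − pKa) = 10^(7.62 − 7.57) = 10^0.05 = 1.122.
Fraction as HOCl = 1 / (1 + 1.122) = 0.4712.

47.1%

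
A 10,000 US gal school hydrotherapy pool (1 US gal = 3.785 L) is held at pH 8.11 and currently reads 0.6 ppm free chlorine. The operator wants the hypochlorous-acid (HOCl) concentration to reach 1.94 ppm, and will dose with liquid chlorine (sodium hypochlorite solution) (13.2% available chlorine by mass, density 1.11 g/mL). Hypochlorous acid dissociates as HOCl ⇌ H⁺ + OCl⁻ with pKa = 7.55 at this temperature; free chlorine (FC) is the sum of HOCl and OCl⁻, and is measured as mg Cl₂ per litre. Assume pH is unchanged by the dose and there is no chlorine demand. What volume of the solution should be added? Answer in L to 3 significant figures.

2.17 L

Volume: 10,000 US gal × 3.785 L/gal = 37,850 L.
[OCl⁻]/[HOCl] = 10^(pH − pKa) = 10^(8.11 − 7.55) = 3.631; fraction as HOCl = 1/(1 + 3.631) = 0.2159.
Free chlorine required for 1.94 ppm HOCl: 1.94 / 0.2159 = 8.984 ppm.
FC to add: 8.984 − 0.6 = 8.384 mg/L as Cl₂.
Cl₂ equivalent: 8.384 mg/L × 37,850 L = 317.3 g.
Product at 13.2% available Cl: 317.3 / 0.132 = 2404 g.
Volume: 2404 g ÷ 1.11 g/mL = 2166 mL.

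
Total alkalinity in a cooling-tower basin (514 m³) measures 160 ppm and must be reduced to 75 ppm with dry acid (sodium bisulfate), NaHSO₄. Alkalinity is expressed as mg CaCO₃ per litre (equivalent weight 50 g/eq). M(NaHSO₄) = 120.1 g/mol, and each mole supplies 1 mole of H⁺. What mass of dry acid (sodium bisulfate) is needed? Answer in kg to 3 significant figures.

Volume: 514 m³ = 514,000 L.
Alkalinity to neutralize: (160 − 75) = 85 mg/L as CaCO₃ × 514,000 L = 43,690 g as CaCO₃.
Equivalents of H⁺ required: 43,690 ÷ 50 g/eq = 873.8 eq = 873.8 mol NaHSO₄.
Mass of NaHSO₄: 873.8 × 120.1 = 104,900 g.

105 kg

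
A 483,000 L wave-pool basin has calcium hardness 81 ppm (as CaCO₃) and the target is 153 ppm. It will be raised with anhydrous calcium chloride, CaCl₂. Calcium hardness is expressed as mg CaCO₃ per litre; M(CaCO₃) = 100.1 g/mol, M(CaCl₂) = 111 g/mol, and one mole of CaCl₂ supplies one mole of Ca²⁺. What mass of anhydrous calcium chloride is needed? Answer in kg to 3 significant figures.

Hardness to add: (153 − 81) = 72 mg/L as CaCO₃ × 483,000 L = 34,780 g as CaCO₃.
Moles of Ca²⁺ (1 mol Ca²⁺ ≡ 1 mol CaCO₃): 34,780 / 100.1 g/mol = 347.4 mol.
Mass of CaCl₂: 347.4 × 111 = 38,560 g.

38.6 kg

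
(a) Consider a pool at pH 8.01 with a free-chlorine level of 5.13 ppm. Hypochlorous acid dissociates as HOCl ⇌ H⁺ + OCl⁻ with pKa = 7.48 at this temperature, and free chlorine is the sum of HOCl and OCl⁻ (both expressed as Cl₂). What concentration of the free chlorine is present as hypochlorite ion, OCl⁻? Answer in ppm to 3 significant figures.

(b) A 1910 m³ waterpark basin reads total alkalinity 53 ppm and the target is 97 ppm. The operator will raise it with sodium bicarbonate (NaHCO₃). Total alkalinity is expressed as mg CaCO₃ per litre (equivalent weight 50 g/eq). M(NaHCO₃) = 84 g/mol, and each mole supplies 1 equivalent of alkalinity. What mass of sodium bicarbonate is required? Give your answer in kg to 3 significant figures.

(a) 3.96 ppm; (b) 141 kg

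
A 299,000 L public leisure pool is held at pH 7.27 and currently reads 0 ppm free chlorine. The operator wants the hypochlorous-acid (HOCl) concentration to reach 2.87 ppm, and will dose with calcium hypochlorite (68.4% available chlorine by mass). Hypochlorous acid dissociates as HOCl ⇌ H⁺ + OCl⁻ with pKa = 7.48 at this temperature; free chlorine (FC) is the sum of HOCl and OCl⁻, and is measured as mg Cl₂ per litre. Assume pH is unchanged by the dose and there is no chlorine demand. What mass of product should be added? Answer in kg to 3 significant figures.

[OCl⁻]/[HOCl] = 10^(pH − pKa) = 10^(7.27 − 7.48) = 0.6166; fraction as HOCl = 1/(1 + 0.6166) = 0.6186.
Free chlorine required for 2.87 ppm HOCl: 2.87 / 0.6186 = 4.64 ppm.
FC to add: 4.64 − 0 = 4.64 mg/L as Cl₂.
Cl₂ equivalent: 4.64 mg/L × 299,000 L = 1387 g.
Product at 68.4% available Cl: 1387 / 0.684 = 2028 g.

2.03 kg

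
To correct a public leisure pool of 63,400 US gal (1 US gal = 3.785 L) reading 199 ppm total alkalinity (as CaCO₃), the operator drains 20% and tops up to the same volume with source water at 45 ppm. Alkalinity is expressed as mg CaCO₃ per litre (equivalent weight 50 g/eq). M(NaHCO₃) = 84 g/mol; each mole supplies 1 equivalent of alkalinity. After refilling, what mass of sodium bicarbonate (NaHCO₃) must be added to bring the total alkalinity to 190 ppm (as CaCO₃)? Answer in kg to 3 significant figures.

Volume: 63,400 US gal × 3.785 L/gal = 239,969 L.
After draining 20% and refilling: 199 × 0.80 + 45 × 0.20 = 168.2 ppm.
Deficit to target: 190 − 168.2 = 21.8 mg/L.
As CaCO₃: 21.8 mg/L × 239,969 L = 5231 g; ÷ 50 g/eq ÷ 1 = 104.6 mol NaHCO₃.
Mass: 104.6 × 84 = 8789 g.

8.79 kg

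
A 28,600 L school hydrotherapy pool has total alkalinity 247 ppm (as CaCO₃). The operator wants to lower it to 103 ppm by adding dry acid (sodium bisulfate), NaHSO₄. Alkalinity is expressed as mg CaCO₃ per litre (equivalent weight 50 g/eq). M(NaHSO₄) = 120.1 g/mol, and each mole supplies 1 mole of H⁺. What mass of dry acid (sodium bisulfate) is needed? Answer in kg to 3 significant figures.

9.89 kg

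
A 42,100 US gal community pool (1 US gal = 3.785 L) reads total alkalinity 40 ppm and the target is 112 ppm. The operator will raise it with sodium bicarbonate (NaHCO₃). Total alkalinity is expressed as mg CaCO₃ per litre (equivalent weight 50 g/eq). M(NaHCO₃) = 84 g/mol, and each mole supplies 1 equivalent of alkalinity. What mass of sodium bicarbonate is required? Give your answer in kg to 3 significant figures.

19.3 kg

Volume: 42,100 US gal × 3.785 L/gal = 159,348 L.
Alkalinity to add: (112 − 40) = 72 mg/L as CaCO₃ × 159,348 L = 11,470 g as CaCO₃.
Equivalents: 11,470 g ÷ 50 g/eq = 229.5 eq.
NaHCO₃ supplies 1 eq per mole → 229.5 mol.
Mass: 229.5 mol × 84 g/mol = 19,270 g.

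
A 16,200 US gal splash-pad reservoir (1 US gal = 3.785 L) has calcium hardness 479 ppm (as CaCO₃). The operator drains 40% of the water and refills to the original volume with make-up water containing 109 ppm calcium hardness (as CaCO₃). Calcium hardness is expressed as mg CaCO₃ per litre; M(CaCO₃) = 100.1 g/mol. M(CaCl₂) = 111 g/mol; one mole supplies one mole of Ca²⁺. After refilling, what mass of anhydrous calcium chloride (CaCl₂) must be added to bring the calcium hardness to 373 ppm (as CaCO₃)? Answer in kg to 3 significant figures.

Volume: 16,200 US gal × 3.785 L/gal = 61,317 L.
After draining 40% and refilling: 479 × 0.60 + 109 × 0.40 = 331 ppm.
Deficit to target: 373 − 331 = 42 mg/L.
As CaCO₃: 42 mg/L × 61,317 L = 2575 g; ÷ 100.1 = 25.73 mol Ca²⁺.
Mass: 25.73 × 111 = 2856 g.

2.86 kg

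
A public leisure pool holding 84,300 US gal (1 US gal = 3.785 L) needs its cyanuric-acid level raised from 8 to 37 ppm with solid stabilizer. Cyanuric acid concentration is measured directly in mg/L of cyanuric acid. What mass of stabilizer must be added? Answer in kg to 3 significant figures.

Volume: 84,300 US gal × 3.785 L/gal = 319,076 L.
CYA to add: (37 − 8) = 29 mg/L × 319,076 L = 9253 g cyanuric acid.

9.25 kg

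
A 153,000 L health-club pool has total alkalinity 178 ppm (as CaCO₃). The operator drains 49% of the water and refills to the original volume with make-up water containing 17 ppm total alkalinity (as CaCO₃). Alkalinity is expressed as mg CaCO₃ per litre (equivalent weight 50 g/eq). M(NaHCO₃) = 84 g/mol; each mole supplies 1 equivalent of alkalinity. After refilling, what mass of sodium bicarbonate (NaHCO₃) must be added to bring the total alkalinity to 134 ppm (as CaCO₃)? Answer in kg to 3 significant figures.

After draining 49% and refilling: 178 × 0.51 + 17 × 0.49 = 99.11 ppm.
Deficit to target: 134 − 99.11 = 34.89 mg/L.
As CaCO₃: 34.89 mg/L × 153,000 L = 5338 g; ÷ 50 g/eq ÷ 1 = 106.8 mol NaHCO₃.
Mass: 106.8 × 84 = 8968 g.

8.97 kg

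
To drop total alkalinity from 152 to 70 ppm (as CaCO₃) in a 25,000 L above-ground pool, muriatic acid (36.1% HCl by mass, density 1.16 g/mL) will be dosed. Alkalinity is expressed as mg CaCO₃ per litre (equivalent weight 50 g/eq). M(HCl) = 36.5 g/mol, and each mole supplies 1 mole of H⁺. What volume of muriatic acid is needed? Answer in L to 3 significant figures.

3.57 L

Alkalinity to neutralize: (152 − 70) = 82 mg/L as CaCO₃ × 25,000 L = 2050 g as CaCO₃.
Equivalents of H⁺ required: 2050 ÷ 50 g/eq = 41 eq = 41 mol HCl.
Mass of HCl: 41 × 36.5 = 1496 g.
Mass of 36.1% solution: 1496 / 0.361 = 4145 g.
Volume: 4145 g ÷ 1.16 g/mL = 3574 mL.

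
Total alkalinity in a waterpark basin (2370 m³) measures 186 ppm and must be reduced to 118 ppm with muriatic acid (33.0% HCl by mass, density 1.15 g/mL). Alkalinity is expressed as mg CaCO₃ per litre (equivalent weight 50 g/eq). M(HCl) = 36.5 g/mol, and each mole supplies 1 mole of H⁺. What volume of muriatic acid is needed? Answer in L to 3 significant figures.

Volume: 2370 m³ = 2,370,000 L.
Alkalinity to neutralize: (186 − 118) = 68 mg/L as CaCO₃ × 2,370,000 L = 161,200 g as CaCO₃.
Equivalents of H⁺ required: 161,200 ÷ 50 g/eq = 3223 eq = 3223 mol HCl.
Mass of HCl: 3223 × 36.5 = 117,600 g.
Mass of 33.0% solution: 117,600 / 0.33 = 356,500 g.
Volume: 356,500 g ÷ 1.15 g/mL = 310,000 mL.

310 L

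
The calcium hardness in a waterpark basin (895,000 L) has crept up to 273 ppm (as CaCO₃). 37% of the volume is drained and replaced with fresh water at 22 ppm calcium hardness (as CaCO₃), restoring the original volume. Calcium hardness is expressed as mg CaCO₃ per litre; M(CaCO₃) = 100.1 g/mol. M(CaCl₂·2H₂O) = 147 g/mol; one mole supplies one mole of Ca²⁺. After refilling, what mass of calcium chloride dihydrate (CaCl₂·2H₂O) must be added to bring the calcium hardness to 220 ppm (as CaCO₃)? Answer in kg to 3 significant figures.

After draining 37% and refilling: 273 × 0.63 + 22 × 0.37 = 180.13 ppm.
Deficit to target: 220 − 180.13 = 39.87 mg/L.
As CaCO₃: 39.87 mg/L × 895,000 L = 35,680 g; ÷ 100.1 = 356.5 mol Ca²⁺.
Mass: 356.5 × 147 = 52,400 g.

52.4 kg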